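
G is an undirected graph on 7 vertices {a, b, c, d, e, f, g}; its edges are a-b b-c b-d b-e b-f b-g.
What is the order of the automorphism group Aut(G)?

Vertex b has degree 6 and every other vertex has degree 1, so G is the star K_{1,6} with centre b. The 6 leaves are pairwise interchangeable while the centre is fixed, giving Aut(G) = S_6.

720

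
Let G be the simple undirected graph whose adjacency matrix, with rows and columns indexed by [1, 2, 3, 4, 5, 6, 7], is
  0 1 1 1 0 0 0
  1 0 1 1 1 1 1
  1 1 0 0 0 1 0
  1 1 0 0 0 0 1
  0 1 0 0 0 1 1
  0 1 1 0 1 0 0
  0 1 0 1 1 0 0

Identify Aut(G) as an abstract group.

Vertex 2 is the unique vertex of degree 6; the remaining 6 vertices each have degree 3 and induce a cycle, so G is the wheel on 7 vertices with hub 2. Every automorphism fixes the hub and acts on the rim 6-cycle, so Aut(G) ≅ Aut(C_6) = D_6 of order 12.

D_6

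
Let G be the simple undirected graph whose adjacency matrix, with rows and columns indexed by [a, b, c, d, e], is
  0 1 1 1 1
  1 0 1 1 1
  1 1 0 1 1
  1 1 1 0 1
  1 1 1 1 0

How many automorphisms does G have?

120

Every vertex has degree 4, so G is the complete graph K_5. Any permutation of the 5 vertices preserves K_5, so Aut(K_5) = S_5 of order 5! = 120.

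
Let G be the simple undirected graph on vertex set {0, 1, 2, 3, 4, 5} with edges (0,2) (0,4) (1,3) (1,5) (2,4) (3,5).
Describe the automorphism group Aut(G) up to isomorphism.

D_3 ≀ Z_2

G has two connected components, {0, 2, 4} and {1, 3, 5}; each is 2-regular, so G = C_3 ⊔ C_3. Aut of a disjoint union of two copies of C_3 is the wreath product D_3 ≀ Z_2, of order 2·6² = 72.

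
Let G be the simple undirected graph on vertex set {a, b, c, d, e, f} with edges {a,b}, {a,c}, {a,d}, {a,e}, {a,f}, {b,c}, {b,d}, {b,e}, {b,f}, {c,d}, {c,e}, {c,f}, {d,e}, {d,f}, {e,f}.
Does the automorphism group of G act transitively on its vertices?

Every vertex has degree 5, so G is the complete graph K_6. Any permutation of the 6 vertices preserves K_6, so Aut(K_6) = S_6 of order 6! = 720. Under this action every vertex can be carried to every other, so G is vertex-transitive.

Yes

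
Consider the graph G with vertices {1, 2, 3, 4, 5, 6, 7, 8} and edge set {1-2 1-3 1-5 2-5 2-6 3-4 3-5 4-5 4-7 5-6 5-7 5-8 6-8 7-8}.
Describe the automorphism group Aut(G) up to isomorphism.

the dihedral group of order 14

Vertex 5 is the unique vertex of degree 7; the remaining 7 vertices each have degree 3 and induce a cycle, so G is the wheel on 8 vertices with hub 5. Every automorphism fixes the hub and acts on the rim 7-cycle, so Aut(G) ≅ Aut(C_7) = D_7 of order 14.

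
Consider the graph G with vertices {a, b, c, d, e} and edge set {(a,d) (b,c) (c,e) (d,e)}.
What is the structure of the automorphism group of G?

The degree sequence is [1, 1, 2, 2, 2]; the two degree-1 vertices a and b are the ends of a path, so G = P_5. The only nontrivial automorphism of a path is the end-to-end reflection, so Aut(G) ≅ Z_2.

the cyclic group of order 2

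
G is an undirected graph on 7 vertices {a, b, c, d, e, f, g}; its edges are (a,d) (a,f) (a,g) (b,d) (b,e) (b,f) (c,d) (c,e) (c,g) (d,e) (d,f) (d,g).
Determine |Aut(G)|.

Vertex d is the unique vertex of degree 6; the remaining 6 vertices each have degree 3 and induce a cycle, so G is the wheel on 7 vertices with hub d. With the hub fixed, the remaining symmetry is that of the rim cycle C_6, giving the dihedral group D_6.

12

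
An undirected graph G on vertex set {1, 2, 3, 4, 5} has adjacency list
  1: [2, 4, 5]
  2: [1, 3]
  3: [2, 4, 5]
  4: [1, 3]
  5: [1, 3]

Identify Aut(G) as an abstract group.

S_3 × S_2

The vertices split by degree into {1, 3} (degree 3) and {2, 4, 5} (degree 2); every edge runs between the two parts, so G is the complete bipartite graph K_{2,3}. Automorphisms preserve the bipartition setwise (since the parts differ in size) and act as S_3 × S_2 within it; |Aut| = 12.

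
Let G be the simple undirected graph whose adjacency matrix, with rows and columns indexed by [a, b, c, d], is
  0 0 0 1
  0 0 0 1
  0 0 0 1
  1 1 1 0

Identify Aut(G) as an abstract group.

the symmetric group on 3 letters

Vertex d has degree 3 and every other vertex has degree 1, so G is the star K_{1,3} with centre d. The 3 leaves are pairwise interchangeable while the centre is fixed, giving Aut(G) = S_3.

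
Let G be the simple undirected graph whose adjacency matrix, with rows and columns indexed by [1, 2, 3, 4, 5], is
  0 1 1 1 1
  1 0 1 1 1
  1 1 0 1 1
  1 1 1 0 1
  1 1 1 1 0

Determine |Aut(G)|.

120

Every vertex has degree 4, so G is the complete graph K_5. Every bijection on the vertex set is an automorphism of K_5; hence Aut(K_5) ≅ S_5, order 120.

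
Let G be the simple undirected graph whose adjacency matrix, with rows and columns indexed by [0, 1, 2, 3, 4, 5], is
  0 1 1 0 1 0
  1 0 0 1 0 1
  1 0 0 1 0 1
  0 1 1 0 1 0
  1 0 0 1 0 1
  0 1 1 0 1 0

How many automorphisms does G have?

72

G is 3-regular and bipartite with parts {0, 3, 5} and {1, 2, 4} (each part is independent and every cross-pair is an edge), so G = K_{3,3}. Each part can be permuted independently (S_3 × S_3) and the two equal-size parts can also be swapped, giving (S_3 × S_3) ⋊ Z_2 of order 2·(3!)² = 72.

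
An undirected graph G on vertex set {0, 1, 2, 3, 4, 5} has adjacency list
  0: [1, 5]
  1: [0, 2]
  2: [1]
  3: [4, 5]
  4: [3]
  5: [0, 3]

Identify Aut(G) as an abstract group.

The degree sequence is [2, 2, 1, 2, 1, 2]; the two degree-1 vertices 2 and 4 are the ends of a path, so G = P_6. A path has exactly one nontrivial symmetry — reversal — giving Aut(G) of order 2.

Z_2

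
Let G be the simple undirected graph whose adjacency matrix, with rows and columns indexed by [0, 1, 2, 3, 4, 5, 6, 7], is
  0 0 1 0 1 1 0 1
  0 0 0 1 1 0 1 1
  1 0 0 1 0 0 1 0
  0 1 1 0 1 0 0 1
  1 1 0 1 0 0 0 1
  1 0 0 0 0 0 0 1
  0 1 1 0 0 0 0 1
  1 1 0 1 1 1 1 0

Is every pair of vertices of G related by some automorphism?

No

Vertex 5 is the only vertex of degree 2, so every automorphism fixes it; G is not vertex-transitive.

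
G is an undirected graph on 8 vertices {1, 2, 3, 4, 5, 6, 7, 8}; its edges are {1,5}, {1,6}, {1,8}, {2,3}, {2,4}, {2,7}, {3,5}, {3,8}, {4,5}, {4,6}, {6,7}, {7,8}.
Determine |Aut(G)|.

G is 3-regular and bipartite on 2^3 = 8 vertices with girth 4; it is the hypercube graph Q_3. Aut(Q_3) consists of the signed permutations of the 3 coordinate axes: 3! permutations times 2^3 sign flips, so |Aut| = 2^3·3! = 48.

48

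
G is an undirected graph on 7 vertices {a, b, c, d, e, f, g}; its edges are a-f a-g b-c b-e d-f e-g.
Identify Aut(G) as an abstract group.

The degree sequence is [2, 2, 1, 1, 2, 2, 2]; the two degree-1 vertices c and d are the ends of a path, so G = P_7. A path has exactly one nontrivial symmetry — reversal — giving Aut(G) of order 2.

C_2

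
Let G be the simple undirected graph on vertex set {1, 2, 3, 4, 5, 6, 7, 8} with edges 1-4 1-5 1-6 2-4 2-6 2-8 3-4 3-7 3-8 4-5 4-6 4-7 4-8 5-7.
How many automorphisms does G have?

Vertex 4 is the unique vertex of degree 7; the remaining 7 vertices each have degree 3 and induce a cycle, so G is the wheel on 8 vertices with hub 4. With the hub fixed, the remaining symmetry is that of the rim cycle C_7, giving the dihedral group D_7.

14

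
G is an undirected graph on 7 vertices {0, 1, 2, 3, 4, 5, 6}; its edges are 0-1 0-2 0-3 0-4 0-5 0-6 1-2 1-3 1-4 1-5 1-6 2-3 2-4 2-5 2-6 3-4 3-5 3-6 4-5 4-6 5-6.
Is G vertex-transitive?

All 7 vertices are pairwise adjacent: G = K_7. Any permutation of the 7 vertices preserves K_7, so Aut(K_7) = S_7 of order 7! = 5040. This group acts transitively on the 7 vertices.

Yes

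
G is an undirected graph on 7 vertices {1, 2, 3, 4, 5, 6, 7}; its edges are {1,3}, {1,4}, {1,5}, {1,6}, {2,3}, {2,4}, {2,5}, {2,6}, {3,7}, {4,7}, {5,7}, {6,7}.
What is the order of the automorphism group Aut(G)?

The vertices split by degree into {1, 2, 7} (degree 4) and {3, 4, 5, 6} (degree 3); every edge runs between the two parts, so G is the complete bipartite graph K_{3,4}. Automorphisms preserve the bipartition setwise (since the parts differ in size) and act as S_3 × S_4 within it; |Aut| = 144.

144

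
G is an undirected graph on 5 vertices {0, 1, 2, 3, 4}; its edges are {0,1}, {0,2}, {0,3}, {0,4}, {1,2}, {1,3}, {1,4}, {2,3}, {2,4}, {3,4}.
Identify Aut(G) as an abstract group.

S_5

Every vertex has degree 4, so G is the complete graph K_5. Any permutation of the 5 vertices preserves K_5, so Aut(K_5) = S_5 of order 5! = 120.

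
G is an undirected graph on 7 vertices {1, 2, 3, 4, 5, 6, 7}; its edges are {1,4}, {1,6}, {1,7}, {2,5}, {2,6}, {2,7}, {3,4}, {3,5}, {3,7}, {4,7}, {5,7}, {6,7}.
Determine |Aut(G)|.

Vertex 7 is the unique vertex of degree 6; the remaining 6 vertices each have degree 3 and induce a cycle, so G is the wheel on 7 vertices with hub 7. With the hub fixed, the remaining symmetry is that of the rim cycle C_6, giving the dihedral group D_6.

12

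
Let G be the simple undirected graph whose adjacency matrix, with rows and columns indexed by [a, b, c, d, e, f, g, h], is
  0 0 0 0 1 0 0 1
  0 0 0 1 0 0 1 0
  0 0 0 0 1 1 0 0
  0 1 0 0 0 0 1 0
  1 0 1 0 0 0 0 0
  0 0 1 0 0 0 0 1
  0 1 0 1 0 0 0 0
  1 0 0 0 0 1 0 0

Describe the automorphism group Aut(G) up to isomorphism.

D_3 × D_5

G has two connected components, {a, c, e, f, h} and {b, d, g}; each is 2-regular, so G = C_5 ⊔ C_3. The components are non-isomorphic (different sizes), so Aut(G) = Aut(C_3) × Aut(C_5) = D_3 × D_5 of order 6·10 = 60.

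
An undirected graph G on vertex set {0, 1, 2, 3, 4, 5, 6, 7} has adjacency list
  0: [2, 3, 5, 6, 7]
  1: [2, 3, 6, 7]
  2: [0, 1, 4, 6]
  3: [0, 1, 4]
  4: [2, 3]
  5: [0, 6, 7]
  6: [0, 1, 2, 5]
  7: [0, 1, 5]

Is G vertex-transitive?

No

Vertex 0 is the only vertex of degree 5, so every automorphism fixes it; G is not vertex-transitive.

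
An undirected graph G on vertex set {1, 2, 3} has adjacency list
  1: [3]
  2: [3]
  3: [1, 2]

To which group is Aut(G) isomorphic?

The degree sequence is [1, 1, 2]; the two degree-1 vertices 1 and 2 are the ends of a path, so G = P_3. The only nontrivial automorphism of a path is the end-to-end reflection, so Aut(G) ≅ Z_2.

the cyclic group of order 2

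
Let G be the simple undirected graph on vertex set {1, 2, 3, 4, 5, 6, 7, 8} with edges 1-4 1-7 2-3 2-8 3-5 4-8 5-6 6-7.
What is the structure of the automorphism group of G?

D_8

G is 2-regular and connected on 8 vertices, i.e. the cycle C_8. The automorphisms of the 8-cycle are exactly the symmetries of a regular 8-gon: the dihedral group D_8, |D_8| = 16.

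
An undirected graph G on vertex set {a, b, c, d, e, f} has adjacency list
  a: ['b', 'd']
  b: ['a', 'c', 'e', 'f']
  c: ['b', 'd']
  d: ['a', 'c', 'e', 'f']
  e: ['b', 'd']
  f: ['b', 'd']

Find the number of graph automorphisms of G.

The vertices split by degree into {b, d} (degree 4) and {a, c, e, f} (degree 2); every edge runs between the two parts, so G is the complete bipartite graph K_{2,4}. Automorphisms preserve the bipartition setwise (since the parts differ in size) and act as S_2 × S_4 within it; |Aut| = 48.

48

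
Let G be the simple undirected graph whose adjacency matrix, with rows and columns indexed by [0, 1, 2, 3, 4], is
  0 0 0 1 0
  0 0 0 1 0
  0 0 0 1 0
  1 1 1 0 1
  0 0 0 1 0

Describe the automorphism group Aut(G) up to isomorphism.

Vertex 3 has degree 4 and every other vertex has degree 1, so G is the star K_{1,4} with centre 3. The 4 leaves are pairwise interchangeable while the centre is fixed, giving Aut(G) = S_4.

the symmetric group on 4 letters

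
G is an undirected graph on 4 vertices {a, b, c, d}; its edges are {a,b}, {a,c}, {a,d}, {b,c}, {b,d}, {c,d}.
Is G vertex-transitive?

Yes

All 4 vertices are pairwise adjacent: G = K_4. Every bijection on the vertex set is an automorphism of K_4; hence Aut(K_4) ≅ S_4, order 24. This group acts transitively on the 4 vertices.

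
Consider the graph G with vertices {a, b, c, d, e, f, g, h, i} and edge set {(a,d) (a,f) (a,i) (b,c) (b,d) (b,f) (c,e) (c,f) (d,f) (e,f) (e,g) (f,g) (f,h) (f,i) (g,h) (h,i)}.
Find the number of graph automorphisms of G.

Vertex f is the unique vertex of degree 8; the remaining 8 vertices each have degree 3 and induce a cycle, so G is the wheel on 9 vertices with hub f. Every automorphism fixes the hub and acts on the rim 8-cycle, so Aut(G) ≅ Aut(C_8) = D_8 of order 16.

16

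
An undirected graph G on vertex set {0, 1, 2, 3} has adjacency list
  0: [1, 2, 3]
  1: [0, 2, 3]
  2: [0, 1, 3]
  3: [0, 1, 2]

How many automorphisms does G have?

24

Every vertex has degree 3, so G is the complete graph K_4. Every bijection on the vertex set is an automorphism of K_4; hence Aut(K_4) ≅ S_4, order 24.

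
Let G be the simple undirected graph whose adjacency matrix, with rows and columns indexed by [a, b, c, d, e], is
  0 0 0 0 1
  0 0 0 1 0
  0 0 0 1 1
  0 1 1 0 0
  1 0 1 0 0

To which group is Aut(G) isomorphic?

C_2

The degree sequence is [1, 1, 2, 2, 2]; the two degree-1 vertices a and b are the ends of a path, so G = P_5. The only nontrivial automorphism of a path is the end-to-end reflection, so Aut(G) ≅ Z_2.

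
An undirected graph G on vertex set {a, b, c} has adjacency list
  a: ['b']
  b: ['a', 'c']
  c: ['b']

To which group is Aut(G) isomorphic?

The degree sequence is [1, 2, 1]; the two degree-1 vertices a and c are the ends of a path, so G = P_3. A path has exactly one nontrivial symmetry — reversal — giving Aut(G) of order 2.

C_2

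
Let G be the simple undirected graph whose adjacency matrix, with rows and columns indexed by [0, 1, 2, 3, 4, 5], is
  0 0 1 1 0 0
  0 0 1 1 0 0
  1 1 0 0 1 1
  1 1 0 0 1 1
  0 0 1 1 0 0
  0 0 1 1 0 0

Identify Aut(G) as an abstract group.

The vertices split by degree into {2, 3} (degree 4) and {0, 1, 4, 5} (degree 2); every edge runs between the two parts, so G is the complete bipartite graph K_{2,4}. Automorphisms preserve the bipartition setwise (since the parts differ in size) and act as S_2 × S_4 within it; |Aut| = 48.

S_2 × S_4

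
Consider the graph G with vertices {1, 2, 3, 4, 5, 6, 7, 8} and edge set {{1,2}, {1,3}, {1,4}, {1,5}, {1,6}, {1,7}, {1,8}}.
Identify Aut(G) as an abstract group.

Vertex 1 has degree 7 and every other vertex has degree 1, so G is the star K_{1,7} with centre 1. Any automorphism fixes the centre and permutes the 7 leaves freely, so Aut(G) ≅ S_7 of order 7! = 5040.

the symmetric group on 7 letters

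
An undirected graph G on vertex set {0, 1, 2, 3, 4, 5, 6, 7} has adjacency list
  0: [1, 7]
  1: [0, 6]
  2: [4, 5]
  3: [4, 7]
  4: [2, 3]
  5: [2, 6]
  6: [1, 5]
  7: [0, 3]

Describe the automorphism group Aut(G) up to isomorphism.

D_8

G is 2-regular and connected on 8 vertices, i.e. the cycle C_8. The automorphisms of the 8-cycle are exactly the symmetries of a regular 8-gon: the dihedral group D_8, |D_8| = 16.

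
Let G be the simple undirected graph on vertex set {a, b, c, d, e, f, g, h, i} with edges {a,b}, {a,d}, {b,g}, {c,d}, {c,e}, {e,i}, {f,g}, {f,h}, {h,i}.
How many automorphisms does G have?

18

Every vertex has degree 2 and the graph is connected, so G is the 9-cycle C_9. C_9 has 9 rotations and 9 reflections, so Aut(C_9) ≅ D_9 of order 18.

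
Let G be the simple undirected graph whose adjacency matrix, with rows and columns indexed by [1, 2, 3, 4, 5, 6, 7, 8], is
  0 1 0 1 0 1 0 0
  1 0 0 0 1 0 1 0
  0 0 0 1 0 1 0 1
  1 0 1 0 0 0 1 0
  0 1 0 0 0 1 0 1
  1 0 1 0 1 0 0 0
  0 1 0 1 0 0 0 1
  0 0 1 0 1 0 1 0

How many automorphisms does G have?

G is 3-regular and bipartite on 2^3 = 8 vertices with girth 4; it is the hypercube graph Q_3. The symmetry group of the 3-cube is the hyperoctahedral group B_3 = Z_2 ≀ S_3, of order 2^3·3! = 48.

48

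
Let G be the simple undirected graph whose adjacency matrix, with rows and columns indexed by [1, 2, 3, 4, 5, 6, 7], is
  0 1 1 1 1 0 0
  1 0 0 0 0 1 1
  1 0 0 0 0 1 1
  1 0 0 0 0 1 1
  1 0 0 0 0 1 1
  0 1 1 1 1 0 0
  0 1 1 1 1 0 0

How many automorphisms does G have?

144

The vertices split by degree into {1, 6, 7} (degree 4) and {2, 3, 4, 5} (degree 3); every edge runs between the two parts, so G is the complete bipartite graph K_{3,4}. Automorphisms preserve the bipartition setwise (since the parts differ in size) and act as S_4 × S_3 within it; |Aut| = 144.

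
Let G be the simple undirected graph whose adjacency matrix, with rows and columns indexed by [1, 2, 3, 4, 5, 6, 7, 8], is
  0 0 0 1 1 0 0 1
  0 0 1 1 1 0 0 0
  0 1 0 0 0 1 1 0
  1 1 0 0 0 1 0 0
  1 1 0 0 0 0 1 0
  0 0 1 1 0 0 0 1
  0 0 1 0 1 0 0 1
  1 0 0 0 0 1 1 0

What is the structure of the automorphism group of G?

G is 3-regular and bipartite on 2^3 = 8 vertices with girth 4; it is the hypercube graph Q_3. The symmetry group of the 3-cube is the hyperoctahedral group B_3 = Z_2 ≀ S_3, of order 2^3·3! = 48.

Z_2^3 ⋊ S_3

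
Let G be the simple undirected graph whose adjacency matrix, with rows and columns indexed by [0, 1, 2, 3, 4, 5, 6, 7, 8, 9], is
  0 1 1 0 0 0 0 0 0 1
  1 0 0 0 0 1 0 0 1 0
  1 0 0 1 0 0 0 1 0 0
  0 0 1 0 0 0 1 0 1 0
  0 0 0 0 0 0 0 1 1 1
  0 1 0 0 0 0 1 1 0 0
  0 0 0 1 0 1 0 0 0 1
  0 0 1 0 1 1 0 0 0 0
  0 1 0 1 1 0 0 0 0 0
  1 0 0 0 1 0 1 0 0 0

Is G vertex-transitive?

Yes

G is 3-regular on 10 vertices with no triangles and no 4-cycles (girth 5): this is the Petersen graph. It is a classical fact that the Petersen graph has automorphism group S_5 (order 120), arising from its description as the Kneser graph K(5,2). Under this action every vertex can be carried to every other, so G is vertex-transitive.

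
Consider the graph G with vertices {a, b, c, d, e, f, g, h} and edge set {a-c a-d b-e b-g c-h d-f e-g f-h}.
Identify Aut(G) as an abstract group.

D_3 × D_5

G has two connected components, {a, c, d, f, h} and {b, e, g}; each is 2-regular, so G = C_5 ⊔ C_3. The components are non-isomorphic (different sizes), so Aut(G) = Aut(C_3) × Aut(C_5) = D_3 × D_5 of order 6·10 = 60.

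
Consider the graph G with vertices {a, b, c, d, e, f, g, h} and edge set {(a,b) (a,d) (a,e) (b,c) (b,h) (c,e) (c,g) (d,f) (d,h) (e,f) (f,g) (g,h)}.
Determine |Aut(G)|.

48

G is 3-regular and bipartite on 2^3 = 8 vertices with girth 4; it is the hypercube graph Q_3. Aut(Q_3) consists of the signed permutations of the 3 coordinate axes: 3! permutations times 2^3 sign flips, so |Aut| = 2^3·3! = 48.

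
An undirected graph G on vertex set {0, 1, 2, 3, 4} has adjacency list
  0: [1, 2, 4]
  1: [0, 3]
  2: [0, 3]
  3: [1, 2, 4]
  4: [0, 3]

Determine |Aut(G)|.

12

The vertices split by degree into {0, 3} (degree 3) and {1, 2, 4} (degree 2); every edge runs between the two parts, so G is the complete bipartite graph K_{2,3}. Automorphisms preserve the bipartition setwise (since the parts differ in size) and act as S_3 × S_2 within it; |Aut| = 12.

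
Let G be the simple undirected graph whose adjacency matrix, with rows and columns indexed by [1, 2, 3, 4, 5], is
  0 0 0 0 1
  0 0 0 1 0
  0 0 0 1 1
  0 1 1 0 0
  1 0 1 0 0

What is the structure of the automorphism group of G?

the cyclic group of order 2

The degree sequence is [1, 1, 2, 2, 2]; the two degree-1 vertices 1 and 2 are the ends of a path, so G = P_5. A path has exactly one nontrivial symmetry — reversal — giving Aut(G) of order 2.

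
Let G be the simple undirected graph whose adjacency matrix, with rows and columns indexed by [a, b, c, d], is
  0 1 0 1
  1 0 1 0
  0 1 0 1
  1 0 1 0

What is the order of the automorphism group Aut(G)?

8

Every vertex has degree 2 and the graph is connected, so G is the 4-cycle C_4. C_4 has 4 rotations and 4 reflections, so Aut(C_4) ≅ D_4 of order 8.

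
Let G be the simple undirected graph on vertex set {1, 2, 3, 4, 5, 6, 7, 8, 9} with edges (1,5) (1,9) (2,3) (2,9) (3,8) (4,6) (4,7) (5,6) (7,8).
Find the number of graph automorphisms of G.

G is 2-regular and connected on 9 vertices, i.e. the cycle C_9. C_9 has 9 rotations and 9 reflections, so Aut(C_9) ≅ D_9 of order 18.

18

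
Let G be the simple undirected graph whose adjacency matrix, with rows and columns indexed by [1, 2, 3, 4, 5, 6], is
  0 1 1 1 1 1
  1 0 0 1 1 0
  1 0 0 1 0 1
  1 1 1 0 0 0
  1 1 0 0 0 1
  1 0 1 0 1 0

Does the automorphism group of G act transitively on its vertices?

Vertex 1 is the only vertex of degree 5, so every automorphism fixes it; G is not vertex-transitive.

No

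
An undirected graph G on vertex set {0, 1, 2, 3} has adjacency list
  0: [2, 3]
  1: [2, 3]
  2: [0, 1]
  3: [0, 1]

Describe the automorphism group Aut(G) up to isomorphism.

the hyperoctahedral group B_2

G is 2-regular and bipartite on 2^2 = 4 vertices with girth 4; it is the hypercube graph Q_2. Aut(Q_2) consists of the signed permutations of the 2 coordinate axes: 2! permutations times 2^2 sign flips, so |Aut| = 2^2·2! = 8.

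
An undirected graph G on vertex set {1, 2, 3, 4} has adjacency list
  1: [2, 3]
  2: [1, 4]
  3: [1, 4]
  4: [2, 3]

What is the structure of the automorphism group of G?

Every vertex has degree 2 and the graph is connected, so G is the 4-cycle C_4. The automorphisms of the 4-cycle are exactly the symmetries of a regular 4-gon: the dihedral group D_4, |D_4| = 8.

D_4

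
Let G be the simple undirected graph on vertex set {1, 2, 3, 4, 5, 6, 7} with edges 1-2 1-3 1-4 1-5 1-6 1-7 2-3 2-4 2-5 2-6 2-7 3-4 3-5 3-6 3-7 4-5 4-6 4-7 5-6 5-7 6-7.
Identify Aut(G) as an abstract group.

S_7

Every vertex has degree 6, so G is the complete graph K_7. Any permutation of the 7 vertices preserves K_7, so Aut(K_7) = S_7 of order 7! = 5040.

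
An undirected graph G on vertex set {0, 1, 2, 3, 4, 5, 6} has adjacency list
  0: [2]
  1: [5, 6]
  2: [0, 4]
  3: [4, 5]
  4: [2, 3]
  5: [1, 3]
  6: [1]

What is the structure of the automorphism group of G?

The degree sequence is [1, 2, 2, 2, 2, 2, 1]; the two degree-1 vertices 0 and 6 are the ends of a path, so G = P_7. A path has exactly one nontrivial symmetry — reversal — giving Aut(G) of order 2.

Z_2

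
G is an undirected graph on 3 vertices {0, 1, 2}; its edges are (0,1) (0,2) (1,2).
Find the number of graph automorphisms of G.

All 3 vertices are pairwise adjacent: G = K_3. Every bijection on the vertex set is an automorphism of K_3; hence Aut(K_3) ≅ S_3, order 6.

6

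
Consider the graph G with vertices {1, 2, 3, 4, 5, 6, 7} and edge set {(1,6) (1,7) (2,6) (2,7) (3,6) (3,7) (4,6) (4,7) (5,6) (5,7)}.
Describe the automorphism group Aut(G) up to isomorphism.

S_2 × S_5

The vertices split by degree into {6, 7} (degree 5) and {1, 2, 3, 4, 5} (degree 2); every edge runs between the two parts, so G is the complete bipartite graph K_{2,5}. Automorphisms preserve the bipartition setwise (since the parts differ in size) and act as S_2 × S_5 within it; |Aut| = 240.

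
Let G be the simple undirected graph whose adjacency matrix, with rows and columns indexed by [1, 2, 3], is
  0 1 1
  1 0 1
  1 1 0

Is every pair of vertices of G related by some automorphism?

Yes

All 3 vertices are pairwise adjacent: G = K_3. Any permutation of the 3 vertices preserves K_3, so Aut(K_3) = S_3 of order 3! = 6. Under this action every vertex can be carried to every other, so G is vertex-transitive.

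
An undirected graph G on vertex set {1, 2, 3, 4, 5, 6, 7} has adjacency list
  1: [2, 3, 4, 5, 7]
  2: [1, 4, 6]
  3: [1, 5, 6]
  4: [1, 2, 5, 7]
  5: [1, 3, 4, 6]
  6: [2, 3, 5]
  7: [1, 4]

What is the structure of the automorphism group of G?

The degree sequence is [5, 3, 3, 4, 4, 3, 2]. Checking the degree-preserving permutations of the vertex set shows that none except the identity preserves every edge, so Aut(G) is trivial.

1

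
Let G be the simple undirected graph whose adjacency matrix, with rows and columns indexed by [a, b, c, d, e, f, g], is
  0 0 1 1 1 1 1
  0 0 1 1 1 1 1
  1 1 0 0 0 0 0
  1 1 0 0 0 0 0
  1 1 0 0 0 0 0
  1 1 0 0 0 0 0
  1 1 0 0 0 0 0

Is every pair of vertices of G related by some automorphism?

Automorphisms preserve degree, but G has vertices of degree 2 and vertices of degree 5; no automorphism maps one to the other, so G is not vertex-transitive.

No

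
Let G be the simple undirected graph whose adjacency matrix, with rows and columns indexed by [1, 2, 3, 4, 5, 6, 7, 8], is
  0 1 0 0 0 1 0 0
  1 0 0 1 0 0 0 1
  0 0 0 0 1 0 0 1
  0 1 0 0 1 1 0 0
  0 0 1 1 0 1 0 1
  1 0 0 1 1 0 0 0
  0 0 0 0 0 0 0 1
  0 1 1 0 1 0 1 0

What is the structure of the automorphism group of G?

{e}

The degree sequence is [2, 3, 2, 3, 4, 3, 1, 4]. Checking the degree-preserving permutations of the vertex set shows that none except the identity preserves every edge, so Aut(G) is trivial.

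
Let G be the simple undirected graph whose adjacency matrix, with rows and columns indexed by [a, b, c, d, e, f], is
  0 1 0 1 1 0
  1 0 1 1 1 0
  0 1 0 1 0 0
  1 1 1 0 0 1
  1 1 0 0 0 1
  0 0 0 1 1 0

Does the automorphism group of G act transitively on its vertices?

No

Automorphisms preserve degree, but G has vertices of degree 2 and vertices of degree 4; no automorphism maps one to the other, so G is not vertex-transitive.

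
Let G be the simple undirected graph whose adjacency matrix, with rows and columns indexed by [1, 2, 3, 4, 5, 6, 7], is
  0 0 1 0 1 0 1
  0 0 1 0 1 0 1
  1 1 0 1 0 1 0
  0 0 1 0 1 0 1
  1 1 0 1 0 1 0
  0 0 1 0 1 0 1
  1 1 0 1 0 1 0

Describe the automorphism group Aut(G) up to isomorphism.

S_3 × S_4

The vertices split by degree into {3, 5, 7} (degree 4) and {1, 2, 4, 6} (degree 3); every edge runs between the two parts, so G is the complete bipartite graph K_{3,4}. Automorphisms preserve the bipartition setwise (since the parts differ in size) and act as S_3 × S_4 within it; |Aut| = 144.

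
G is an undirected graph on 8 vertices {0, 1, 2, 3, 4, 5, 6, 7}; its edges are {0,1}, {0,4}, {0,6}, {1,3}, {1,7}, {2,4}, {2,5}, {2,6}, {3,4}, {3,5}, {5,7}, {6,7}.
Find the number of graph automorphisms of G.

G is 3-regular and bipartite on 2^3 = 8 vertices with girth 4; it is the hypercube graph Q_3. Aut(Q_3) consists of the signed permutations of the 3 coordinate axes: 3! permutations times 2^3 sign flips, so |Aut| = 2^3·3! = 48.

48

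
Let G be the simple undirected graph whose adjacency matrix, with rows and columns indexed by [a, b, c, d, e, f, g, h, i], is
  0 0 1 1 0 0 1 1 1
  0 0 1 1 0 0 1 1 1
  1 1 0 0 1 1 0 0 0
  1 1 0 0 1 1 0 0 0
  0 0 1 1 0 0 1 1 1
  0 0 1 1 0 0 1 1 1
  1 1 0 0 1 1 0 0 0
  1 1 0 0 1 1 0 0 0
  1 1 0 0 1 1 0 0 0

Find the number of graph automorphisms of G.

2880

The vertices split by degree into {a, b, e, f} (degree 5) and {c, d, g, h, i} (degree 4); every edge runs between the two parts, so G is the complete bipartite graph K_{4,5}. Automorphisms preserve the bipartition setwise (since the parts differ in size) and act as S_5 × S_4 within it; |Aut| = 2880.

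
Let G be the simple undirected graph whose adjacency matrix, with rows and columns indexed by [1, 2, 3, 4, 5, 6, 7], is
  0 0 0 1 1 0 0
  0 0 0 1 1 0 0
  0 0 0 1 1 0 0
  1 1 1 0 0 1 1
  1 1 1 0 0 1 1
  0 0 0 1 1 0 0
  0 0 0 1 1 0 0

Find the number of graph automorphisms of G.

240

The vertices split by degree into {4, 5} (degree 5) and {1, 2, 3, 6, 7} (degree 2); every edge runs between the two parts, so G is the complete bipartite graph K_{2,5}. Automorphisms preserve the bipartition setwise (since the parts differ in size) and act as S_5 × S_2 within it; |Aut| = 240.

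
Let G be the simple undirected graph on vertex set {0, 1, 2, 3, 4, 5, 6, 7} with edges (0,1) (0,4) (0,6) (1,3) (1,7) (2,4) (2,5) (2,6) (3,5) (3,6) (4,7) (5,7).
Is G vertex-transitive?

G is 3-regular and bipartite on 2^3 = 8 vertices with girth 4; it is the hypercube graph Q_3. Aut(Q_3) consists of the signed permutations of the 3 coordinate axes: 3! permutations times 2^3 sign flips, so |Aut| = 2^3·3! = 48. Under this action every vertex can be carried to every other, so G is vertex-transitive.

Yes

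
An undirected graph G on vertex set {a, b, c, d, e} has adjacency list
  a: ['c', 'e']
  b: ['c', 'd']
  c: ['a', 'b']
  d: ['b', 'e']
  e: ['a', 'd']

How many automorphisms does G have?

G is 2-regular and connected on 5 vertices, i.e. the cycle C_5. The automorphisms of the 5-cycle are exactly the symmetries of a regular 5-gon: the dihedral group D_5, |D_5| = 10.

10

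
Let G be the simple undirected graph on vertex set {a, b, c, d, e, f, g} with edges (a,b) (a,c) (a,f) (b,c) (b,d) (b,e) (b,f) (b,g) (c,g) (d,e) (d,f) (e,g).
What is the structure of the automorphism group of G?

D_6

Vertex b is the unique vertex of degree 6; the remaining 6 vertices each have degree 3 and induce a cycle, so G is the wheel on 7 vertices with hub b. Every automorphism fixes the hub and acts on the rim 6-cycle, so Aut(G) ≅ Aut(C_6) = D_6 of order 12.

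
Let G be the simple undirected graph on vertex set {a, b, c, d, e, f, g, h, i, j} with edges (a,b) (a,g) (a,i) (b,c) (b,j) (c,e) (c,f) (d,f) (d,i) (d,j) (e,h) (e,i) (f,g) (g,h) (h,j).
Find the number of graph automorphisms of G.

120

G is 3-regular on 10 vertices with no triangles and no 4-cycles (girth 5): this is the Petersen graph. Viewing the Petersen graph as the Kneser graph K(5,2) — vertices are 2-subsets of {1,…,5}, edges join disjoint pairs — its automorphisms are exactly the permutations of the 5-element set, so Aut ≅ S_5 of order 120.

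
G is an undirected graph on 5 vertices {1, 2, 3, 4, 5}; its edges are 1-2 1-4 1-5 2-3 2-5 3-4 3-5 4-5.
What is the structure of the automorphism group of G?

D_4

Vertex 5 is the unique vertex of degree 4; the remaining 4 vertices each have degree 3 and induce a cycle, so G is the wheel on 5 vertices with hub 5. With the hub fixed, the remaining symmetry is that of the rim cycle C_4, giving the dihedral group D_4.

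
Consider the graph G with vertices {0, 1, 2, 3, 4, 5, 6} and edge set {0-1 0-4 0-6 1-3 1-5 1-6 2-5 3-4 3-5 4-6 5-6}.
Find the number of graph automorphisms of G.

The degree sequence is [3, 4, 1, 3, 3, 4, 4]. Checking the degree-preserving permutations of the vertex set shows that none except the identity preserves every edge, so Aut(G) is trivial.

1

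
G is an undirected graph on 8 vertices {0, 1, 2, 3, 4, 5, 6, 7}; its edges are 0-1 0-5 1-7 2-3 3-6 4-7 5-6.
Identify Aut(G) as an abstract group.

The degree sequence is [2, 2, 1, 2, 1, 2, 2, 2]; the two degree-1 vertices 2 and 4 are the ends of a path, so G = P_8. A path has exactly one nontrivial symmetry — reversal — giving Aut(G) of order 2.

C_2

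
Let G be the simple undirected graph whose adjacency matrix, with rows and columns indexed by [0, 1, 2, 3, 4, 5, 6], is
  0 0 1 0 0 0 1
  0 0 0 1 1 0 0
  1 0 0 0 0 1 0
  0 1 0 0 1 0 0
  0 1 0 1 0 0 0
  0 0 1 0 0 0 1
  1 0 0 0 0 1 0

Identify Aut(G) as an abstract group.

G has two connected components, {0, 2, 5, 6} and {1, 3, 4}; each is 2-regular, so G = C_4 ⊔ C_3. The components are non-isomorphic (different sizes), so Aut(G) = Aut(C_4) × Aut(C_3) = D_4 × D_3 of order 8·6 = 48.

D_4 × D_3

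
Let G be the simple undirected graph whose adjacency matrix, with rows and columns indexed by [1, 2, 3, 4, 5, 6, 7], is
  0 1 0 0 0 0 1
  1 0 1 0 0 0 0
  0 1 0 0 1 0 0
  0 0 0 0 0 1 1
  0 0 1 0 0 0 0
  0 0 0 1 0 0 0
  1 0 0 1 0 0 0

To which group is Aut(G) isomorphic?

The degree sequence is [2, 2, 2, 2, 1, 1, 2]; the two degree-1 vertices 5 and 6 are the ends of a path, so G = P_7. A path has exactly one nontrivial symmetry — reversal — giving Aut(G) of order 2.

Z_2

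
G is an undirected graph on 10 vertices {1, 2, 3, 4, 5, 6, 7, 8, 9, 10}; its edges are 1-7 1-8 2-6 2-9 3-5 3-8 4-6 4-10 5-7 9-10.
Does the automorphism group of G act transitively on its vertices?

Yes

G has two connected components, {1, 3, 5, 7, 8} and {2, 4, 6, 9, 10}; each is 2-regular, so G = C_5 ⊔ C_5. Aut of a disjoint union of two copies of C_5 is the wreath product D_5 ≀ Z_2, of order 2·10² = 200. Under this action every vertex can be carried to every other, so G is vertex-transitive.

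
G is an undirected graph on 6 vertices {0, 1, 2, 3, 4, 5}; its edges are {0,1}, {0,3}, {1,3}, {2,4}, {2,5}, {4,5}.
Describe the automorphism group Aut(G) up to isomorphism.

G has two connected components, {0, 1, 3} and {2, 4, 5}; each is 2-regular, so G = C_3 ⊔ C_3. With two isomorphic components, Aut(G) = Aut(C_3) ≀ S_2 = (D_3 × D_3) ⋊ Z_2: permute each cycle by D_3, then optionally swap the two cycles. Order 2·(2·3)² = 72.

(D_3 × D_3) ⋊ Z_2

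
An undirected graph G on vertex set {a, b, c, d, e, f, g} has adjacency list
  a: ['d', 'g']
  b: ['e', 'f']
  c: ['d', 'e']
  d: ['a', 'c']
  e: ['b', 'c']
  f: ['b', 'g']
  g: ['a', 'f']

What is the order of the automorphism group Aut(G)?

G is 2-regular and connected on 7 vertices, i.e. the cycle C_7. The automorphisms of the 7-cycle are exactly the symmetries of a regular 7-gon: the dihedral group D_7, |D_7| = 14.

14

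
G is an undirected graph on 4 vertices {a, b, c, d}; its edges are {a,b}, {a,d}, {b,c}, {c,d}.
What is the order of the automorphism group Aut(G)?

G is 2-regular and bipartite on 2^2 = 4 vertices with girth 4; it is the hypercube graph Q_2. Aut(Q_2) consists of the signed permutations of the 2 coordinate axes: 2! permutations times 2^2 sign flips, so |Aut| = 2^2·2! = 8.

8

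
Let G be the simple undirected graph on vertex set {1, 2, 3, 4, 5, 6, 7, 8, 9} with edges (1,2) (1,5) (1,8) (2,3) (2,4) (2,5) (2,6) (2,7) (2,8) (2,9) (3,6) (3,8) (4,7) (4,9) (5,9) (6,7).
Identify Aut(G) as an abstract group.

the dihedral group of order 16

Vertex 2 is the unique vertex of degree 8; the remaining 8 vertices each have degree 3 and induce a cycle, so G is the wheel on 9 vertices with hub 2. With the hub fixed, the remaining symmetry is that of the rim cycle C_8, giving the dihedral group D_8.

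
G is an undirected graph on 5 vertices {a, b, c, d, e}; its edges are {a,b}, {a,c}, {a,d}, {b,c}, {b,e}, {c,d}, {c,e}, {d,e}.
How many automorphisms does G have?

Vertex c is the unique vertex of degree 4; the remaining 4 vertices each have degree 3 and induce a cycle, so G is the wheel on 5 vertices with hub c. With the hub fixed, the remaining symmetry is that of the rim cycle C_4, giving the dihedral group D_4.

8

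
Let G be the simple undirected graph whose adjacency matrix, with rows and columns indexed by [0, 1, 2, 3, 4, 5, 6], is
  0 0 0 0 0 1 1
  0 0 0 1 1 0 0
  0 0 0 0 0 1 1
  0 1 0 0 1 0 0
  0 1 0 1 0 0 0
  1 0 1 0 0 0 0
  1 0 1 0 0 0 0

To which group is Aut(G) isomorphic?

G has two connected components, {0, 2, 5, 6} and {1, 3, 4}; each is 2-regular, so G = C_4 ⊔ C_3. No automorphism exchanges components of different sizes, hence Aut(G) is the direct product D_4 × D_3, order 48.

D_4 × D_3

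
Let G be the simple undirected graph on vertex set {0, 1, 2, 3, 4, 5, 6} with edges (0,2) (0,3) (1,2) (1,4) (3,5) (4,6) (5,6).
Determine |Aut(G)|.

Every vertex has degree 2 and the graph is connected, so G is the 7-cycle C_7. C_7 has 7 rotations and 7 reflections, so Aut(C_7) ≅ D_7 of order 14.

14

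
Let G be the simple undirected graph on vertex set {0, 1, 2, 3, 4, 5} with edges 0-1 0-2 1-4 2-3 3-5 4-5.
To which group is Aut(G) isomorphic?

the dihedral group of order 12

Every vertex has degree 2 and the graph is connected, so G is the 6-cycle C_6. C_6 has 6 rotations and 6 reflections, so Aut(C_6) ≅ D_6 of order 12.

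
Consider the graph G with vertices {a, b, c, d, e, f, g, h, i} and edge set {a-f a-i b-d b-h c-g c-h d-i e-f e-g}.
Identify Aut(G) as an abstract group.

Every vertex has degree 2 and the graph is connected, so G is the 9-cycle C_9. C_9 has 9 rotations and 9 reflections, so Aut(C_9) ≅ D_9 of order 18.

the dihedral group of order 18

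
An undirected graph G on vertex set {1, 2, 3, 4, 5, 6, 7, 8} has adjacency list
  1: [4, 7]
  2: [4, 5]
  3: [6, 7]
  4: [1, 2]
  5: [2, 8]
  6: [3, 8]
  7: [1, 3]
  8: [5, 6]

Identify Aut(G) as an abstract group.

Every vertex has degree 2 and the graph is connected, so G is the 8-cycle C_8. The automorphisms of the 8-cycle are exactly the symmetries of a regular 8-gon: the dihedral group D_8, |D_8| = 16.

D_8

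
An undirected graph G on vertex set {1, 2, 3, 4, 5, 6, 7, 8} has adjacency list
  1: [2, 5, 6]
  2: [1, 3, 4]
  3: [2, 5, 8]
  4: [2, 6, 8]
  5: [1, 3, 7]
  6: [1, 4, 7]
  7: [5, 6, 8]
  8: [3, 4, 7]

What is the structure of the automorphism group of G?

the hyperoctahedral group B_3

G is 3-regular and bipartite on 2^3 = 8 vertices with girth 4; it is the hypercube graph Q_3. Aut(Q_3) consists of the signed permutations of the 3 coordinate axes: 3! permutations times 2^3 sign flips, so |Aut| = 2^3·3! = 48.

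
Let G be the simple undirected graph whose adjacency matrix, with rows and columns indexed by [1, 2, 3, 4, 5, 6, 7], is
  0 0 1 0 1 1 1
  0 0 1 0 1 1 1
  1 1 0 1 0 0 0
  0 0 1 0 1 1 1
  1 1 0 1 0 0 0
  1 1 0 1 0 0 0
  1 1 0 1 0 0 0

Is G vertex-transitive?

No

Automorphisms preserve degree, but G has vertices of degree 3 and vertices of degree 4; no automorphism maps one to the other, so G is not vertex-transitive.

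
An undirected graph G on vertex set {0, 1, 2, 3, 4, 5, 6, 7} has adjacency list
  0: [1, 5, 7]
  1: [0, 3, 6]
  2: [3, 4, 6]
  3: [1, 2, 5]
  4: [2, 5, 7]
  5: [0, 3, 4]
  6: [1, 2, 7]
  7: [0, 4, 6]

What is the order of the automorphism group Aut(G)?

G is 3-regular and bipartite on 2^3 = 8 vertices with girth 4; it is the hypercube graph Q_3. The symmetry group of the 3-cube is the hyperoctahedral group B_3 = Z_2 ≀ S_3, of order 2^3·3! = 48.

48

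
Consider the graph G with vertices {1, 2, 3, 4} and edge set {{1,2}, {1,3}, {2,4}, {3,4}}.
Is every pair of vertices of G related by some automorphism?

G is 2-regular and bipartite on 2^2 = 4 vertices with girth 4; it is the hypercube graph Q_2. The symmetry group of the 2-cube is the hyperoctahedral group B_2 = Z_2 ≀ S_2, of order 2^2·2! = 8. Under this action every vertex can be carried to every other, so G is vertex-transitive.

Yes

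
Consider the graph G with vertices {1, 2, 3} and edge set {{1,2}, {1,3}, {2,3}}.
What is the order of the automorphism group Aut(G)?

Every vertex has degree 2, so G is the complete graph K_3. Any permutation of the 3 vertices preserves K_3, so Aut(K_3) = S_3 of order 3! = 6.

6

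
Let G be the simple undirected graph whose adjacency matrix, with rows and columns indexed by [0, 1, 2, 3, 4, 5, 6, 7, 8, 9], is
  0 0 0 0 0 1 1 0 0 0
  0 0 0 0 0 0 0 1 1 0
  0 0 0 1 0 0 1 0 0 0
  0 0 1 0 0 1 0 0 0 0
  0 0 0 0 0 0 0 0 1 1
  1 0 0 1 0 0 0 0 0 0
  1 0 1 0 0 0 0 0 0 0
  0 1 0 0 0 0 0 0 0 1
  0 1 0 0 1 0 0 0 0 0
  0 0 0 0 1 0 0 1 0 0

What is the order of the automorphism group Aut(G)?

200

G has two connected components, {0, 2, 3, 5, 6} and {1, 4, 7, 8, 9}; each is 2-regular, so G = C_5 ⊔ C_5. Aut of a disjoint union of two copies of C_5 is the wreath product D_5 ≀ Z_2, of order 2·10² = 200.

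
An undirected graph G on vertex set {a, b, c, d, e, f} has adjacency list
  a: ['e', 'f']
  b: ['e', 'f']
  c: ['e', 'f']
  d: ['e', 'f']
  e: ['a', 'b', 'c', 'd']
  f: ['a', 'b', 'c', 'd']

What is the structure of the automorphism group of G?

S_4 × S_2

The vertices split by degree into {e, f} (degree 4) and {a, b, c, d} (degree 2); every edge runs between the two parts, so G is the complete bipartite graph K_{2,4}. Automorphisms preserve the bipartition setwise (since the parts differ in size) and act as S_4 × S_2 within it; |Aut| = 48.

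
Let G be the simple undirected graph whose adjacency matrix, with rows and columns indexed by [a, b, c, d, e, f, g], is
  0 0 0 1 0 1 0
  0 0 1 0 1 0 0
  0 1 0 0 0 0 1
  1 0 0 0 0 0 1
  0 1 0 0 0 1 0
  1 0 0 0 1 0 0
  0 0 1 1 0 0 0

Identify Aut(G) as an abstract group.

Every vertex has degree 2 and the graph is connected, so G is the 7-cycle C_7. The automorphisms of the 7-cycle are exactly the symmetries of a regular 7-gon: the dihedral group D_7, |D_7| = 14.

the dihedral group of order 14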